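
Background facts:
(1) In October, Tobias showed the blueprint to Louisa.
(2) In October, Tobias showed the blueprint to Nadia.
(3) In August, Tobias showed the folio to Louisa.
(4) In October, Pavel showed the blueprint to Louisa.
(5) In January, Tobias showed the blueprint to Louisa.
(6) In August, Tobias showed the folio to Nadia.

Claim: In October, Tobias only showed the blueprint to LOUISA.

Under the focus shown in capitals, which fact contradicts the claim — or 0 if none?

2

The capitals mark "Louisa" as focus. So "only" rules out other recipients, with the rest (Tobias as agent and the blueprint as thing and in October as setting) as background.
Fact (2) matches on Tobias as agent and the blueprint as thing and in October as setting, but has recipient = Nadia instead. That refutes the claim.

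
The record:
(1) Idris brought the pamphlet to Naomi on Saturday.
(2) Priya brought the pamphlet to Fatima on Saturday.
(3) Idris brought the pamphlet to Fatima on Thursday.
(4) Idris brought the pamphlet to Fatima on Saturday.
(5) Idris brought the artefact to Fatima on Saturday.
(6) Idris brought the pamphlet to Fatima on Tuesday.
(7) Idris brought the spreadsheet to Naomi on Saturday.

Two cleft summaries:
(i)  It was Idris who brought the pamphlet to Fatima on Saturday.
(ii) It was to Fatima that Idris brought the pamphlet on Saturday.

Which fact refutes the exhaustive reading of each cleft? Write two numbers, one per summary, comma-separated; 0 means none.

Summary (i) focuses "Idris" (the agent); background same thing, recipient, setting (the pamphlet / Fatima / on Saturday). Fact (2) matches that background with agent = Priya — refutes (i).
Summary (ii) focuses "Fatima" (the recipient); background same agent, thing, setting (Idris / the pamphlet / on Saturday). Fact (1) matches that background with recipient = Naomi — refutes (ii).

2, 1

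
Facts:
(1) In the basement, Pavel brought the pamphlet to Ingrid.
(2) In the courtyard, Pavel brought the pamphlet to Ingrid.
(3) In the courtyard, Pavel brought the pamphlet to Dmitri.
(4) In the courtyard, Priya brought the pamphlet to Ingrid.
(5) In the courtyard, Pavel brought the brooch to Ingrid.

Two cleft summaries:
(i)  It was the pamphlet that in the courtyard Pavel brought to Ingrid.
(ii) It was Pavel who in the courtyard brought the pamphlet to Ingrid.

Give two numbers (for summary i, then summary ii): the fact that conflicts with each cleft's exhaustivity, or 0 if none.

5, 4

Summary (i) focuses "the pamphlet" (the thing); background Pavel as agent and Ingrid as recipient and in the courtyard as setting. Fact (5) matches that background with thing = the brooch — refutes (i).
Summary (ii) focuses "Pavel" (the agent); background the pamphlet as thing and Ingrid as recipient and in the courtyard as setting. Fact (4) matches that background with agent = Priya — refutes (ii).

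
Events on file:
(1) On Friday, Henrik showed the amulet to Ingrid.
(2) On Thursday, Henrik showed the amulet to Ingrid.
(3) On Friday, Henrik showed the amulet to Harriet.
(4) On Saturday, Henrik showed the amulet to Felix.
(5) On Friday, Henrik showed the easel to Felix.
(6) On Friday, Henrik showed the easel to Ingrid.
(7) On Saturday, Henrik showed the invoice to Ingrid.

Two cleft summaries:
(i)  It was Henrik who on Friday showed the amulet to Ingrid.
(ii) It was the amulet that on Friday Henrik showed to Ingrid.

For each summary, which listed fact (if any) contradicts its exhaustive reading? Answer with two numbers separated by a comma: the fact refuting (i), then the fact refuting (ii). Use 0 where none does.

Summary (i) focuses "Henrik" (the agent); background the amulet as thing and Ingrid as recipient and on Friday as setting. No fact matches that background with a different agent, so 0.
Summary (ii) focuses "the amulet" (the thing); background Henrik as agent and Ingrid as recipient and on Friday as setting. Fact (6) matches that background with thing = the easel — refutes (ii).

0, 6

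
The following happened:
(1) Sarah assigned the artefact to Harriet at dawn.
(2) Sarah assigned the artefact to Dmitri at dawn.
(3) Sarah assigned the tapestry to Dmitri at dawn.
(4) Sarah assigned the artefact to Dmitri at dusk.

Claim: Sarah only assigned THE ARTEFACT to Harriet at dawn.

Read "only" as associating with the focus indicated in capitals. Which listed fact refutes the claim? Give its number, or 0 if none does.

The capitals mark "the artefact" as focus. So "only" rules out other things, with the rest (Sarah as agent and Harriet as recipient and at dawn as setting) as background.
Every other fact changes something in the background, not just the thing. Nothing refutes the claim.

0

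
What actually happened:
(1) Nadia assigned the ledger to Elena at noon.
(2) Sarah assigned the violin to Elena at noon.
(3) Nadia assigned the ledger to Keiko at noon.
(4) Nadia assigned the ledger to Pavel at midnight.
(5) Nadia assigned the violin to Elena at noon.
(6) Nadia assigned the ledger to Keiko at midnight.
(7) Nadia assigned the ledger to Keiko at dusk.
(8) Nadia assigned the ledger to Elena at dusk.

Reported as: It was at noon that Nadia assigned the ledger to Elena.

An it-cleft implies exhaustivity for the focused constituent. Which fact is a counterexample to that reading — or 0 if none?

Focus of the cleft: "at noon" (the setting). Presupposed background: Nadia as agent and the ledger as thing and Elena as recipient.
The exhaustive reading says no other setting fits that background.
Fact (8) shares the background but with setting = at dusk; exhaustivity is violated.

8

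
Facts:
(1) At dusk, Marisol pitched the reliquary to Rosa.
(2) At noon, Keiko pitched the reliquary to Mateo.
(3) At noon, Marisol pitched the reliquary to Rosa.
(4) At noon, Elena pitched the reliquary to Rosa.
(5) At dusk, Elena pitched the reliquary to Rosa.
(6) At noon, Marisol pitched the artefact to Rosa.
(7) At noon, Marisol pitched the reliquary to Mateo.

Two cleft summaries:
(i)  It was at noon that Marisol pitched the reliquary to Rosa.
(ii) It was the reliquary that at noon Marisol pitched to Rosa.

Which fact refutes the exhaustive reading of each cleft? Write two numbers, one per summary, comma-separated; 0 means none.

(i): focus "at noon". Looking for Marisol as agent and the reliquary as thing and Rosa as recipient with some other setting — fact (1) has at dusk there. Refuted.
(ii): focus "the reliquary". Looking for Marisol as agent and Rosa as recipient and at noon as setting with some other thing — fact (6) has the artefact there. Refuted.

1, 6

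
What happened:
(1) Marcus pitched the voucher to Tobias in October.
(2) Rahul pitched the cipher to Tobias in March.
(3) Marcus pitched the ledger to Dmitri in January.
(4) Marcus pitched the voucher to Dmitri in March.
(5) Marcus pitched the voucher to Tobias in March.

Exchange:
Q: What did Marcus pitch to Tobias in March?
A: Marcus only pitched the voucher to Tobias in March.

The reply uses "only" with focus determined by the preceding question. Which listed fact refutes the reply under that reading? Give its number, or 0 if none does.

0

The question "What did ...?" targets the thing, so in the reply the focus falls on "the voucher".
"Only" then excludes alternative things while the background — Marcus as agent and Tobias as recipient and in March as setting — is held fixed.
No listed fact shares that background with another thing. Nothing contradicts the reply.
(Fact (1) would refute a reading with focus on the setting — but that is not what the question asks.)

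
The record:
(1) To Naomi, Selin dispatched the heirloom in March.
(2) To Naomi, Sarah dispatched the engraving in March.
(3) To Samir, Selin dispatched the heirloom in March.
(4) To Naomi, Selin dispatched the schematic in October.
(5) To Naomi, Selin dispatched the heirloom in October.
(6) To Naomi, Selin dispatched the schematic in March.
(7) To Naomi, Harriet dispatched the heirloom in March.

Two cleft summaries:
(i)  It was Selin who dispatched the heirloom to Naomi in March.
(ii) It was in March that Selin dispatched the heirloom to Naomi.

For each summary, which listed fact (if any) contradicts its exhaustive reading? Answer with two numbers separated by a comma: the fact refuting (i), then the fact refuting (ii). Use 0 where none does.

Summary (i) focuses "Selin" (the agent); background same thing, recipient, setting (the heirloom / Naomi / in March). Fact (7) matches that background with agent = Harriet — refutes (i).
Summary (ii) focuses "in March" (the setting); background same agent, thing, recipient (Selin / the heirloom / Naomi). Fact (5) matches that background with setting = in October — refutes (ii).

7, 5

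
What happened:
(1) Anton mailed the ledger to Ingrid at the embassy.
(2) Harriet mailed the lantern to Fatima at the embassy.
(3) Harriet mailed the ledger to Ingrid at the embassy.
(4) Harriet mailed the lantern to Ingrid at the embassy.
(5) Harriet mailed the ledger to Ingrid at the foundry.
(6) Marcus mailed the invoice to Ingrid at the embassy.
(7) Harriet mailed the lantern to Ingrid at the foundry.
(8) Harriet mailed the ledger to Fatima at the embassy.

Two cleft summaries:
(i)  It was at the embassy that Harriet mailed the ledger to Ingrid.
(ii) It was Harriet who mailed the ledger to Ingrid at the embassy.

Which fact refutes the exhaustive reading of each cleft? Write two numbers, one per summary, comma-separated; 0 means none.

(i): focus "at the embassy". Looking for same agent, thing, recipient (Harriet / the ledger / Ingrid) with some other setting — fact (5) has at the foundry there. Refuted.
(ii): focus "Harriet". Looking for same thing, recipient, setting (the ledger / Ingrid / at the embassy) with some other agent — fact (1) has Anton there. Refuted.

5, 1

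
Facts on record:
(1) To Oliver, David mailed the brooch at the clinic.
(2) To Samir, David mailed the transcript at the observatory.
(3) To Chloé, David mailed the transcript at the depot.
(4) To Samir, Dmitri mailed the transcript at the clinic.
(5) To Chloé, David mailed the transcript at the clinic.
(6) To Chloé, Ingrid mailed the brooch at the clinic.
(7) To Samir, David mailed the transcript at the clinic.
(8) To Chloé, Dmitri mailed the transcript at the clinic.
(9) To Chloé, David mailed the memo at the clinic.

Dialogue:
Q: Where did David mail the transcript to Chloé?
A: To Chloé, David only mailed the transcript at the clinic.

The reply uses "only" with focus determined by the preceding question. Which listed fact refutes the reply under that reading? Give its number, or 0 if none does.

3

Answering "Where did ...?" puts focus on the setting — here, "at the clinic".
So "only" ranges over settings; the rest (same agent, thing, recipient (David / the transcript / Chloé)) is presupposed.
Fact (3) shares the background with a different setting (at the depot) — counterexample.
(Fact (9) would refute a reading with focus on the thing — but that is not what the question asks.)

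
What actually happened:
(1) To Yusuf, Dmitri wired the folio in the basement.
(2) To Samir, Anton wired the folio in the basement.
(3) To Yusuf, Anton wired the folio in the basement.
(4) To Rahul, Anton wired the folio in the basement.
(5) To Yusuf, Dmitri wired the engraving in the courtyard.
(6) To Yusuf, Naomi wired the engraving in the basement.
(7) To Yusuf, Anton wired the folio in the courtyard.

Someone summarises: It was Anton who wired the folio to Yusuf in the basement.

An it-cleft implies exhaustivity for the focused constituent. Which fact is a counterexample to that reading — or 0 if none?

Focus of the cleft: "Anton" (the agent). Presupposed background: the folio as thing and Yusuf as recipient and in the basement as setting.
The exhaustive reading says no other agent fits that background.
Fact (1) shares the background but with agent = Dmitri; exhaustivity is violated.

1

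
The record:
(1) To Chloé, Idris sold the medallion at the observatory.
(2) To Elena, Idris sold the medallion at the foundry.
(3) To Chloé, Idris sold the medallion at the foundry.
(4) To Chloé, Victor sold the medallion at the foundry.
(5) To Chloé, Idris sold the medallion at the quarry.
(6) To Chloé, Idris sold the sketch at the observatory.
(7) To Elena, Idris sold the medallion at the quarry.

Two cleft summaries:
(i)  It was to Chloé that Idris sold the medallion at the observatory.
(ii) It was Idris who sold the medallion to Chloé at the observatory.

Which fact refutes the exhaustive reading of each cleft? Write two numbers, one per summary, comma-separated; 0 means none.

(i): focus "Chloé". No fact shares Idris as agent and the medallion as thing and at the observatory as setting with a different recipient. 0.
(ii): focus "Idris". No fact shares the medallion as thing and Chloé as recipient and at the observatory as setting with a different agent. 0.

0, 0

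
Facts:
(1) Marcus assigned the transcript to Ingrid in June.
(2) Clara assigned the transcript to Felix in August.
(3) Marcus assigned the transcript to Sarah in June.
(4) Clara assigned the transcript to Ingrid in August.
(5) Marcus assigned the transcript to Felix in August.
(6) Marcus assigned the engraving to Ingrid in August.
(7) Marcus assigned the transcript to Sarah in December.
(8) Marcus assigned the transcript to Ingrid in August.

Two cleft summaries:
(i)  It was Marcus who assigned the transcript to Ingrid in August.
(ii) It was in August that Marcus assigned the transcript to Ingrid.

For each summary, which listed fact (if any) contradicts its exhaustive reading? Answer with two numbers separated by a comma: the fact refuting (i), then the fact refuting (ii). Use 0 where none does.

(i): focus "Marcus". Looking for the transcript as thing and Ingrid as recipient and in August as setting with some other agent — fact (4) has Clara there. Refuted.
(ii): focus "in August". Looking for Marcus as agent and the transcript as thing and Ingrid as recipient with some other setting — fact (1) has in June there. Refuted.

4, 1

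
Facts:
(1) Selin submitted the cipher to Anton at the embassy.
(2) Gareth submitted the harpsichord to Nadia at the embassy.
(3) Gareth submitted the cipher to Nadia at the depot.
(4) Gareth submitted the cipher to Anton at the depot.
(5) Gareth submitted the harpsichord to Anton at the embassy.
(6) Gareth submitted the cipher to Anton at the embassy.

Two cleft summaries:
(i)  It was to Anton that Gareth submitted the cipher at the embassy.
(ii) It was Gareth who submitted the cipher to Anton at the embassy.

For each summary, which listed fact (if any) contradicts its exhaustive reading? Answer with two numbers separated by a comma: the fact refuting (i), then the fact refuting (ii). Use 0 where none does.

Summary (i) focuses "Anton" (the recipient); background Gareth as agent and the cipher as thing and at the embassy as setting. No fact matches that background with a different recipient, so 0.
Summary (ii) focuses "Gareth" (the agent); background the cipher as thing and Anton as recipient and at the embassy as setting. Fact (1) matches that background with agent = Selin — refutes (ii).

0, 1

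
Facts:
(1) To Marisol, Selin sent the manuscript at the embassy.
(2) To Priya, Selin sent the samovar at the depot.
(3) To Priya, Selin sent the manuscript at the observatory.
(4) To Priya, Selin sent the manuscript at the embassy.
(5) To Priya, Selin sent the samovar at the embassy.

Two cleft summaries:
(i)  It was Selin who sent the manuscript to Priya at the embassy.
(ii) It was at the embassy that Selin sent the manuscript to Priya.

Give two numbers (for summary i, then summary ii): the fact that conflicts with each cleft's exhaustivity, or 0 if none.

0, 3

Summary (i) focuses "Selin" (the agent); background the manuscript as thing and Priya as recipient and at the embassy as setting. No fact matches that background with a different agent, so 0.
Summary (ii) focuses "at the embassy" (the setting); background Selin as agent and the manuscript as thing and Priya as recipient. Fact (3) matches that background with setting = at the observatory — refutes (ii).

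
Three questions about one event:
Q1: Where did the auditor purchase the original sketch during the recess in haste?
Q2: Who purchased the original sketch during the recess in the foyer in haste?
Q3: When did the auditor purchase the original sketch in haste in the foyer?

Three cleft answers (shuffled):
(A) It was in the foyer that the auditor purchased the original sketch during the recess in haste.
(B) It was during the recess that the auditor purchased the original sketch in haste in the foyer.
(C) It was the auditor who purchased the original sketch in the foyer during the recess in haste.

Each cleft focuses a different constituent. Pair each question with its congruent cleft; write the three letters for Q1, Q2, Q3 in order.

ACB

Q1 asks about the location; cleft (A) focuses "in the foyer", which is the location — so Q1 → A.
Q2 asks about the subject (agent); cleft (C) focuses "the auditor", which is the subject (agent) — so Q2 → C.
Q3 asks about the time; cleft (B) focuses "during the recess", which is the time — so Q3 → B.
Mapping: Q1→A, Q2→C, Q3→B.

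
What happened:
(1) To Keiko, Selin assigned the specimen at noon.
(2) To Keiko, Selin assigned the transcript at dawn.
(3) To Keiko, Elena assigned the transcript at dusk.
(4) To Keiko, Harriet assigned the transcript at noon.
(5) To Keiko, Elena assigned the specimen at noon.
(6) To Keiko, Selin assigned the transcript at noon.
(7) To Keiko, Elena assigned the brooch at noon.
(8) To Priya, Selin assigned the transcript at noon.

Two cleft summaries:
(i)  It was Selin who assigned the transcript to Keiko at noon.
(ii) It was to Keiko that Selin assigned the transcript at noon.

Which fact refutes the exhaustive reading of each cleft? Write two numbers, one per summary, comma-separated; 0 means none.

(i): focus "Selin". Looking for thing = the transcript, recipient = Keiko, setting = at noon with some other agent — fact (4) has Harriet there. Refuted.
(ii): focus "Keiko". Looking for agent = Selin, thing = the transcript, setting = at noon with some other recipient — fact (8) has Priya there. Refuted.

4, 8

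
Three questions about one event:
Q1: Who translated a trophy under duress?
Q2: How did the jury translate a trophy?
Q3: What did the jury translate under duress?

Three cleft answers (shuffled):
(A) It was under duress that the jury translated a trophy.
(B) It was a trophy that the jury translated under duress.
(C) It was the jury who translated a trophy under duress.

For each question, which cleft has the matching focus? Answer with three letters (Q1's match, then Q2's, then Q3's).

Q1 asks about the subject (agent); cleft (C) focuses "the jury", which is the subject (agent) — so Q1 → C.
Q2 asks about the manner; cleft (A) focuses "under duress", which is the manner — so Q2 → A.
Q3 asks about the direct object; cleft (B) focuses "a trophy", which is the direct object — so Q3 → B.
Mapping: Q1→C, Q2→A, Q3→B.

CAB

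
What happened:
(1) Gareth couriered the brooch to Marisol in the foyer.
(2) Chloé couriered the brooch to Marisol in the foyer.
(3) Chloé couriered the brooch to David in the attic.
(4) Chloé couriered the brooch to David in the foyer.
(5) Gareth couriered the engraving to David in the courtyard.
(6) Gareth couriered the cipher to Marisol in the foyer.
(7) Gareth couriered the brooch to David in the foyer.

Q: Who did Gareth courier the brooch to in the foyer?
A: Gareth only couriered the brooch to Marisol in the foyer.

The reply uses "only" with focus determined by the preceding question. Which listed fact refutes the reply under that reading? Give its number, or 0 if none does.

7

Answering "Who did ... to ...?" puts focus on the recipient — here, "Marisol".
"Only" then excludes alternative recipients while the background — same agent, thing, setting (Gareth / the brooch / in the foyer) — is held fixed.
Fact (7) shares the background with a different recipient (David) — counterexample.
(Fact (6) would refute a reading with focus on the thing — but that is not what the question asks.)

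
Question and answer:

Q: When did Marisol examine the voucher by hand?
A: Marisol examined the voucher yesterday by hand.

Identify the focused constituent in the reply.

The wh-word "when" asks about the time.
In the answer, "Marisol", "the voucher" and "by hand" are given — repeated from the question.
The constituent filling the time gap is "yesterday"; that is the focus and would carry nuclear stress.

yesterday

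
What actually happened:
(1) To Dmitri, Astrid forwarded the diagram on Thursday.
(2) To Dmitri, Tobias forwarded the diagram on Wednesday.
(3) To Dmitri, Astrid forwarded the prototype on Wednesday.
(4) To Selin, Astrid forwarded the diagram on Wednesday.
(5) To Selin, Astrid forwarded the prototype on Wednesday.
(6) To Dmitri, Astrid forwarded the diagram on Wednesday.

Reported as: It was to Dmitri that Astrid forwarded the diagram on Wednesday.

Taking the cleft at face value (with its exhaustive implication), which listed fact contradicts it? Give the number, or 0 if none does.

The cleft puts "Dmitri" in focus and presupposes the open proposition with Astrid as agent and the diagram as thing and on Wednesday as setting.
The exhaustive reading says no other recipient fits that background.
Fact (4) shares the background but with recipient = Selin; exhaustivity is violated.

4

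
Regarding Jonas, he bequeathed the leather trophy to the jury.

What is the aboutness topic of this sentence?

The construction explicitly marks "Jonas" as what the sentence is about — the topic.
The remainder of the clause is the comment (what is said about the topic).

Jonas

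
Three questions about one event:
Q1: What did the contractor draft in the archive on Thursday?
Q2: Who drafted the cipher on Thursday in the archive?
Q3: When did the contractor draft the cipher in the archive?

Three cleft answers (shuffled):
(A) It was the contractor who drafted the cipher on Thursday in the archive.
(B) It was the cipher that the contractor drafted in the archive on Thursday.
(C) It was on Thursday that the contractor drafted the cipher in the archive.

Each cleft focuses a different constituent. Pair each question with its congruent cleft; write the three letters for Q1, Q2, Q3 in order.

Q1 asks about the direct object; cleft (B) focuses "the cipher", which is the direct object — so Q1 → B.
Q2 asks about the subject (agent); cleft (A) focuses "the contractor", which is the subject (agent) — so Q2 → A.
Q3 asks about the time; cleft (C) focuses "on Thursday", which is the time — so Q3 → C.
Mapping: Q1→B, Q2→A, Q3→C.

BAC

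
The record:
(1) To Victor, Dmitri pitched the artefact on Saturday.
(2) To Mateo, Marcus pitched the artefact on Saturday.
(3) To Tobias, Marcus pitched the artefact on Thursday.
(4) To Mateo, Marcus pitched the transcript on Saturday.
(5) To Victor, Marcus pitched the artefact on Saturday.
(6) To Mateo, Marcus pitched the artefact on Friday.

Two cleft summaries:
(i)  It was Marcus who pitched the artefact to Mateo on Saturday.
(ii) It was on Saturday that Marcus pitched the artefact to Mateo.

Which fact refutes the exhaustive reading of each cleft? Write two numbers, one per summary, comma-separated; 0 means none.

0, 6

Summary (i) focuses "Marcus" (the agent); background the artefact as thing and Mateo as recipient and on Saturday as setting. No fact matches that background with a different agent, so 0.
Summary (ii) focuses "on Saturday" (the setting); background Marcus as agent and the artefact as thing and Mateo as recipient. Fact (6) matches that background with setting = on Friday — refutes (ii).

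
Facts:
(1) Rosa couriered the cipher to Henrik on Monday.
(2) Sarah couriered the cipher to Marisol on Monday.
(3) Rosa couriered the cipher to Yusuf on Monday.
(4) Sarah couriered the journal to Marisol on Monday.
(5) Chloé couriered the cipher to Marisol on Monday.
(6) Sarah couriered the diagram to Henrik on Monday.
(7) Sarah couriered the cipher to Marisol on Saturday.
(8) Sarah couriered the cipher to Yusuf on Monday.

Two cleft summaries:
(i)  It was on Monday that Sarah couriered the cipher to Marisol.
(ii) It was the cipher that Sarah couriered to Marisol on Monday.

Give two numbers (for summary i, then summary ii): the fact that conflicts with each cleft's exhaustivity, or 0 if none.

7, 4

(i): focus "on Monday". Looking for agent = Sarah, thing = the cipher, recipient = Marisol with some other setting — fact (7) has on Saturday there. Refuted.
(ii): focus "the cipher". Looking for agent = Sarah, recipient = Marisol, setting = on Monday with some other thing — fact (4) has the journal there. Refuted.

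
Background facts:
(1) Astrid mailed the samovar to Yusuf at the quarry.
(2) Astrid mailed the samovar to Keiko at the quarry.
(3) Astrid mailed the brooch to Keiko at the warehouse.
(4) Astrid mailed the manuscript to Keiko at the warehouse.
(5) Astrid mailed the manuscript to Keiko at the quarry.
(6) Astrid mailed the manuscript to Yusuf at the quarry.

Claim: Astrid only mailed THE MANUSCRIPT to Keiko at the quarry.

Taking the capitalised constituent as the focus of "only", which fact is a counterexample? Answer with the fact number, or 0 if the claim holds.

2

Focus (in capitals) is "the manuscript" — the thing. "Only" excludes alternative things while holding fixed Astrid as agent and Keiko as recipient and at the quarry as setting.
Fact (2) matches on Astrid as agent and Keiko as recipient and at the quarry as setting, but has thing = the samovar instead. That refutes the claim.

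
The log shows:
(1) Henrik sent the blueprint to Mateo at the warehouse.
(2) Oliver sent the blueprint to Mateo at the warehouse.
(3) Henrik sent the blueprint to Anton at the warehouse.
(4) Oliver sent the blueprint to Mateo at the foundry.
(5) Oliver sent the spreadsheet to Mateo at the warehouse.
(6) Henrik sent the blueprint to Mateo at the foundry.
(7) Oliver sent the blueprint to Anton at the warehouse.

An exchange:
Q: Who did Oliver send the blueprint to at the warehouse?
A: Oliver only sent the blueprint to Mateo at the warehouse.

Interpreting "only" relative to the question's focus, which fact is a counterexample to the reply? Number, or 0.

The question "Who did ... to ...?" targets the recipient, so in the reply the focus falls on "Mateo".
So "only" ranges over recipients; the rest (agent = Oliver, thing = the blueprint, setting = at the warehouse) is presupposed.
Fact (7) shares the background with a different recipient (Anton) — counterexample.
(Fact (5) would refute a reading with focus on the thing — but that is not what the question asks.)

7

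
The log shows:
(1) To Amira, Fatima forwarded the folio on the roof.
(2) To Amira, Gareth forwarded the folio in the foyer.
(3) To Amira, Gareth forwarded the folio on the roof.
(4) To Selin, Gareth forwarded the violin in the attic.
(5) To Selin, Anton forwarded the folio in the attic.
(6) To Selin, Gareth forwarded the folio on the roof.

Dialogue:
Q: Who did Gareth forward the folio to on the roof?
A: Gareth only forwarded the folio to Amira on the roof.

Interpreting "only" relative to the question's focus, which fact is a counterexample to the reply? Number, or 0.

6

The question "Who did ... to ...?" targets the recipient, so in the reply the focus falls on "Amira".
"Only" then excludes alternative recipients while the background — same agent, thing, setting (Gareth / the folio / on the roof) — is held fixed.
Fact (6) keeps same agent, thing, setting (Gareth / the folio / on the roof) but has recipient = Selin; that refutes the reply.
(Fact (2) would refute a reading with focus on the setting — but that is not what the question asks.)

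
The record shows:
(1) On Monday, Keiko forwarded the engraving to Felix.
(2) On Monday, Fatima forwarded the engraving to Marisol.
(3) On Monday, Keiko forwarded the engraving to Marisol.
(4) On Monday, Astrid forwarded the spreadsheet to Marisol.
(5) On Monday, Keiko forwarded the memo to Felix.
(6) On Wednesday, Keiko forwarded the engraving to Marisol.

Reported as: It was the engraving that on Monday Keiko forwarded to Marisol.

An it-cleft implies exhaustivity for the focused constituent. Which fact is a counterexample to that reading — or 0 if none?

The cleft puts "the engraving" in focus and presupposes the open proposition with same agent, recipient, setting (Keiko / Marisol / on Monday).
The exhaustive reading says no other thing fits that background.
Every other fact differs from the presupposition on some backgrounded slot, so none challenges the exhaustivity.

0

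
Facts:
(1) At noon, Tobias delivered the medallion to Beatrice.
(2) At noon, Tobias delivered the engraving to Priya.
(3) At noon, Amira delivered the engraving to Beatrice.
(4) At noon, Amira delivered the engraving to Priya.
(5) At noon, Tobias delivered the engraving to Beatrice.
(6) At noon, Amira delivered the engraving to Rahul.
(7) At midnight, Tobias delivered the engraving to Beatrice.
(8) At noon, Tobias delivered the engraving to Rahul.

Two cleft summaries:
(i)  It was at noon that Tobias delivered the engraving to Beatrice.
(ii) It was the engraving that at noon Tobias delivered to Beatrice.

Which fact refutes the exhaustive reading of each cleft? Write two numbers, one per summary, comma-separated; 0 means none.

7, 1

Summary (i) focuses "at noon" (the setting); background agent = Tobias, thing = the engraving, recipient = Beatrice. Fact (7) matches that background with setting = at midnight — refutes (i).
Summary (ii) focuses "the engraving" (the thing); background agent = Tobias, recipient = Beatrice, setting = at noon. Fact (1) matches that background with thing = the medallion — refutes (ii).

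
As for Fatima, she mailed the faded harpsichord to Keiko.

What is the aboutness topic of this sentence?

The construction explicitly marks "Fatima" as what the sentence is about — the topic.
The remainder of the clause is the comment (what is said about the topic).

Fatima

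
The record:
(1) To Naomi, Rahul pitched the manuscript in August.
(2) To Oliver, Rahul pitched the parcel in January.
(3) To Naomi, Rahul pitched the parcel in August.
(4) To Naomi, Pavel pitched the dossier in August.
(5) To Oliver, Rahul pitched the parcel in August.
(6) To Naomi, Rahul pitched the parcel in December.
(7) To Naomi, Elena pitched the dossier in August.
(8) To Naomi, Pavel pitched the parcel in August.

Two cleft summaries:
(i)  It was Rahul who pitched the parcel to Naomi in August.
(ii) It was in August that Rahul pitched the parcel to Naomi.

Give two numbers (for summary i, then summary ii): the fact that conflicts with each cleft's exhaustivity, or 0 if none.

Summary (i) focuses "Rahul" (the agent); background the parcel as thing and Naomi as recipient and in August as setting. Fact (8) matches that background with agent = Pavel — refutes (i).
Summary (ii) focuses "in August" (the setting); background Rahul as agent and the parcel as thing and Naomi as recipient. Fact (6) matches that background with setting = in December — refutes (ii).

8, 6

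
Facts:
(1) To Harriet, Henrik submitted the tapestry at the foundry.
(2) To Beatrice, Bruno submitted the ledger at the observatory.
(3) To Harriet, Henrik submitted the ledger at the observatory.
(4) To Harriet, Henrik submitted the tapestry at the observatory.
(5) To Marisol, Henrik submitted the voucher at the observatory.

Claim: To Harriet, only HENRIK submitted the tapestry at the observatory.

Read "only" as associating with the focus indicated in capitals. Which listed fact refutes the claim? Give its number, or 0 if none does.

Focus (in capitals) is "Henrik" — the agent. "Only" excludes alternative agents while holding fixed thing = the tapestry, recipient = Harriet, setting = at the observatory.
No fact matches thing = the tapestry, recipient = Harriet, setting = at the observatory with a different agent — every other fact differs on at least one backgrounded slot. So no fact refutes it.

0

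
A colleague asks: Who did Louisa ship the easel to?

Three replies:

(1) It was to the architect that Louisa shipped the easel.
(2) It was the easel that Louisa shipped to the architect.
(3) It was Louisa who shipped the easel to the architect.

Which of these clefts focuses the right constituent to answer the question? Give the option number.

1

The question word "who" targets the recipient.
Option (1) clefts "to the architect" — that matches what the question asks about.
Option (2) clefts "the easel" — the direct object, not what was asked.
Option (3) clefts "Louisa" — the subject (agent), not what was asked.
So the congruent reply is (1).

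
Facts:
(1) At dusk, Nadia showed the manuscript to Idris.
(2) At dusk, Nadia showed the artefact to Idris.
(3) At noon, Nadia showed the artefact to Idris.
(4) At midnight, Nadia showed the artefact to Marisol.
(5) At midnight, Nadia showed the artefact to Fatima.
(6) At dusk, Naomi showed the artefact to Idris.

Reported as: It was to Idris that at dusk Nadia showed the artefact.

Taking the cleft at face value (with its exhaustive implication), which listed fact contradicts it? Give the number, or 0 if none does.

0

Focus of the cleft: "Idris" (the recipient). Presupposed background: same agent, thing, setting (Nadia / the artefact / at dusk).
The exhaustive reading says no other recipient fits that background.
No listed fact matches the background with a different recipient. Exhaustivity holds.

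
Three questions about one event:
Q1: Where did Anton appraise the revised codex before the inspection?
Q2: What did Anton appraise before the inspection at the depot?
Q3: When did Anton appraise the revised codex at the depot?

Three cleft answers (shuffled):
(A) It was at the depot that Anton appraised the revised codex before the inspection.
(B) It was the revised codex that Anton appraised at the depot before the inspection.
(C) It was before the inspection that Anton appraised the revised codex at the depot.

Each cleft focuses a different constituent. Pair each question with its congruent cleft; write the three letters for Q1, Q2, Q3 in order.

ABC

Q1 asks about the location; cleft (A) focuses "at the depot", which is the location — so Q1 → A.
Q2 asks about the direct object; cleft (B) focuses "the revised codex", which is the direct object — so Q2 → B.
Q3 asks about the time; cleft (C) focuses "before the inspection", which is the time — so Q3 → C.
Mapping: Q1→A, Q2→B, Q3→C.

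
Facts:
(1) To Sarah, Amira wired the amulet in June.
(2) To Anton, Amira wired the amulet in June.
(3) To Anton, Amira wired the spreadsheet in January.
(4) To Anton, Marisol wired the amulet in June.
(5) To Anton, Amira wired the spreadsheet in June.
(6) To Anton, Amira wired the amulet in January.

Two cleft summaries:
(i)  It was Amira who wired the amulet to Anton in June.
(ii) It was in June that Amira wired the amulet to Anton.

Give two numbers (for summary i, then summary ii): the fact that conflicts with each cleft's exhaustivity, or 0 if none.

4, 6

(i): focus "Amira". Looking for the amulet as thing and Anton as recipient and in June as setting with some other agent — fact (4) has Marisol there. Refuted.
(ii): focus "in June". Looking for Amira as agent and the amulet as thing and Anton as recipient with some other setting — fact (6) has in January there. Refuted.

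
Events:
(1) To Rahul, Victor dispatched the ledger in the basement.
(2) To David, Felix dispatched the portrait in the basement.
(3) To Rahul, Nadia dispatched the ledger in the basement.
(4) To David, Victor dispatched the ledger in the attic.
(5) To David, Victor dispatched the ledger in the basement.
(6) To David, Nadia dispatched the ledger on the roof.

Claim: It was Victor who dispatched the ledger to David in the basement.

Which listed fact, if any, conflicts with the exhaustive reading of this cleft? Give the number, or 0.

0

The cleft puts "Victor" in focus and presupposes the open proposition with same thing, recipient, setting (the ledger / David / in the basement).
The exhaustive reading says no other agent fits that background.
Every other fact differs from the presupposition on some backgrounded slot, so none challenges the exhaustivity.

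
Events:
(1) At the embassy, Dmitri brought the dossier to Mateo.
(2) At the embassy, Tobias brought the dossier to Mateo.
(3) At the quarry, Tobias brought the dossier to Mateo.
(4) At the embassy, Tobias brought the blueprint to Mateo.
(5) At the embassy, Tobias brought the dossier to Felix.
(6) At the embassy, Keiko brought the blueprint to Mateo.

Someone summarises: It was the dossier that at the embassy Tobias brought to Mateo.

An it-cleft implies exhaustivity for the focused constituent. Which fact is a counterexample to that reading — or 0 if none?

Focus of the cleft: "the dossier" (the thing). Presupposed background: same agent, recipient, setting (Tobias / Mateo / at the embassy).
Exhaustivity: the dossier is the only thing satisfying that background.
But fact (4) also has same agent, recipient, setting (Tobias / Mateo / at the embassy), with thing = the blueprint — so the exhaustive reading fails.

4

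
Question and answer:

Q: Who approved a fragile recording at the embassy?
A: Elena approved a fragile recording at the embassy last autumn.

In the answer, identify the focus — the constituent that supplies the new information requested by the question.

Elena

The wh-word "who" asks about the subject (agent).
In the answer, "a fragile recording" and "at the embassy" are given — repeated from the question.
"last autumn" is also new, but it specifies the time, which is not what the question asks about — so it is not the focus.
The constituent filling the subject (agent) gap is "Elena"; that is the focus.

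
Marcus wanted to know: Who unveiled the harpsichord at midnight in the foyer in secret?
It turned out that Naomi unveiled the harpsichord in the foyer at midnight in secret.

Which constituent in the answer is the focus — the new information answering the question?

The wh-word "who" asks about the subject (agent).
In the answer, "the harpsichord", "in secret", "in the foyer" and "at midnight" are given — repeated from the question.
The constituent filling the subject (agent) gap is "Naomi"; that is the focus and would carry nuclear stress.

Naomi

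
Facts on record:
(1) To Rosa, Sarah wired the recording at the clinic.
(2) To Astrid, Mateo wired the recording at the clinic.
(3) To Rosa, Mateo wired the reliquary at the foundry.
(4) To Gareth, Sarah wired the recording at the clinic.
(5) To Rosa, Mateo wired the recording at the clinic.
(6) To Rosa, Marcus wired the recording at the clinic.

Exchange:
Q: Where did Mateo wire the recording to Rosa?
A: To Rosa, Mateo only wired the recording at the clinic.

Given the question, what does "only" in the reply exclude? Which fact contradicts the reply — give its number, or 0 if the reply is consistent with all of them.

0

The question "Where did ...?" targets the setting, so in the reply the focus falls on "at the clinic".
"Only" then excludes alternative settings while the background — agent = Mateo, thing = the recording, recipient = Rosa — is held fixed.
No fact keeps agent = Mateo, thing = the recording, recipient = Rosa while changing the setting; every other fact differs on something backgrounded. The reply stands.
(Fact (2) would refute a reading with focus on the recipient — but that is not what the question asks.)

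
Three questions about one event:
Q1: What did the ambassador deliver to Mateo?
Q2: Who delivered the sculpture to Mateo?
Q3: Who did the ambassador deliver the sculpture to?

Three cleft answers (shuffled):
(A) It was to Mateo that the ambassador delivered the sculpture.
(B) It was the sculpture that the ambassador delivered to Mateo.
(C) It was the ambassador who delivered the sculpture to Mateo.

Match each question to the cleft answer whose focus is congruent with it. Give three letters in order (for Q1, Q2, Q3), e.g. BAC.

BCA

Q1 asks about the direct object; cleft (B) focuses "the sculpture", which is the direct object — so Q1 → B.
Q2 asks about the subject (agent); cleft (C) focuses "the ambassador", which is the subject (agent) — so Q2 → C.
Q3 asks about the recipient; cleft (A) focuses "to Mateo", which is the recipient — so Q3 → A.
Mapping: Q1→B, Q2→C, Q3→A.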